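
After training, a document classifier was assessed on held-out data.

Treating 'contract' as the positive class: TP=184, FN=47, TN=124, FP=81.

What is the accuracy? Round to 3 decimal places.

Accuracy = (TP+TN)/N = (184+124)/436 = 0.706

0.706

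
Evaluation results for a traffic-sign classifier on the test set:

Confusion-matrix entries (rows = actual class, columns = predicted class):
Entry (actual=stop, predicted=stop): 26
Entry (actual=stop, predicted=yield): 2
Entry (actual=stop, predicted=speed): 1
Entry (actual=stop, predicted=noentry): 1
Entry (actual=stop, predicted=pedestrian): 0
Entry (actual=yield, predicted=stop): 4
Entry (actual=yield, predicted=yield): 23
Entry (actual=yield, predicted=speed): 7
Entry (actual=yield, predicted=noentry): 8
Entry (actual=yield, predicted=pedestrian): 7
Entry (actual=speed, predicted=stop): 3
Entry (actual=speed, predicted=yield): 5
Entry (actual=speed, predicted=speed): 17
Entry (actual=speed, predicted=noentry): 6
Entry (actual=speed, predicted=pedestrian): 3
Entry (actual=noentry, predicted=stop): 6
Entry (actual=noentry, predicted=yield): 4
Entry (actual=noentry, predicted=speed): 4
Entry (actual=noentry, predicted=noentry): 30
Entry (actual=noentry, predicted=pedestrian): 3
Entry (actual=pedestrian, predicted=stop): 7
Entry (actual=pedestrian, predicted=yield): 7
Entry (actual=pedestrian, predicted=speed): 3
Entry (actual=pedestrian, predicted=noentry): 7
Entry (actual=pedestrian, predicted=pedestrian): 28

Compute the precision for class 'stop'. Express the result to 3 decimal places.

0.565

precision = TP/(TP+FP).
stop: TP=26, FP=4+3+6+7=20 → 26/46 = 0.5652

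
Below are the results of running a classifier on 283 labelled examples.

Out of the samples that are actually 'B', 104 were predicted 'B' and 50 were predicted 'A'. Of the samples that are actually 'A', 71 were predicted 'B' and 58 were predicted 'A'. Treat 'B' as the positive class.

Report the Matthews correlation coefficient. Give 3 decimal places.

0.128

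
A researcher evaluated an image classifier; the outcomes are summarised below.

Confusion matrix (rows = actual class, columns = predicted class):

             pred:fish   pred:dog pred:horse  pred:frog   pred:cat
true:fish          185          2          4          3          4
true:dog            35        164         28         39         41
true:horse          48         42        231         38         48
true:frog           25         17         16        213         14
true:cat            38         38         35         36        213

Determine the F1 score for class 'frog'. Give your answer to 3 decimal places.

0.694

Take TP from the diagonal, FP from the rest of the 'frog' prediction marginal, FN from the rest of the 'frog' actual marginal.
F1 score = 2·TP/(2·TP+FP+FN).
frog: TP=213, FP=3+39+38+36=116, FN=25+17+16+14=72 → 426/614 = 0.6938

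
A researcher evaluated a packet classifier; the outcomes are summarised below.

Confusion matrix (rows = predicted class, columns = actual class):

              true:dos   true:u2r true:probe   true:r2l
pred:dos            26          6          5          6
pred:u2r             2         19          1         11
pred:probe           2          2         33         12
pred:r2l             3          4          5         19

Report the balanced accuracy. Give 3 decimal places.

Balanced accuracy = mean of per-class recall.
  dos: recall = 26/33 = 0.7879
  u2r: recall = 19/31 = 0.6129
  probe: recall = 33/44 = 0.7500
  r2l: recall = 19/48 = 0.3958
Mean = (0.7879 + 0.6129 + 0.7500 + 0.3958) / 4 = 0.637

0.637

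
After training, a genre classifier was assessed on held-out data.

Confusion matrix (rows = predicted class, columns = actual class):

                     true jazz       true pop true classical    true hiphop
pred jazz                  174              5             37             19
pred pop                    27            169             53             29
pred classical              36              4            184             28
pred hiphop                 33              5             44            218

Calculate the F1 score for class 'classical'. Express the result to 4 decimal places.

0.6456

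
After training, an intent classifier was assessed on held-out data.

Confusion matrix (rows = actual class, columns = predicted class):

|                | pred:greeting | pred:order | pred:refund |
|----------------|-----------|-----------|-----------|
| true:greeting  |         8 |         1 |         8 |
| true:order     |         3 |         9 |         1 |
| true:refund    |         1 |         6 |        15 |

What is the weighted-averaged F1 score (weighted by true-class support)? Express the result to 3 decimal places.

Per-class F1 score (2·TP/(2·TP+FP+FN)):
  greeting: TP=8, FP=3+1=4, FN=1+8=9 → 16/29 = 0.5517
  order: TP=9, FP=1+6=7, FN=3+1=4 → 18/29 = 0.6207
  refund: TP=15, FP=8+1=9, FN=1+6=7 → 30/46 = 0.6522
Weighted-F1 score = Σ (supportᵢ/N)·F1 scoreᵢ with N=52: (17/52)·0.5517 + (13/52)·0.6207 + (22/52)·0.6522 = 0.611

0.611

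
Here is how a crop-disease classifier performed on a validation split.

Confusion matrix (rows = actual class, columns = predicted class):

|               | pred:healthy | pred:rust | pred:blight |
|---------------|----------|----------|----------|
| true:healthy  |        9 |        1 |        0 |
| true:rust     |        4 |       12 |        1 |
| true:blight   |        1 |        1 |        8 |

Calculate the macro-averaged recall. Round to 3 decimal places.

0.802

Per-class recall (TP/(TP+FN)):
  healthy: TP=9, FN=1+0=1 → 9/10 = 0.9000
  rust: TP=12, FN=4+1=5 → 12/17 = 0.7059
  blight: TP=8, FN=1+1=2 → 8/10 = 0.8000
Macro-recall = mean = (0.9000 + 0.7059 + 0.8000) / 3 = 0.802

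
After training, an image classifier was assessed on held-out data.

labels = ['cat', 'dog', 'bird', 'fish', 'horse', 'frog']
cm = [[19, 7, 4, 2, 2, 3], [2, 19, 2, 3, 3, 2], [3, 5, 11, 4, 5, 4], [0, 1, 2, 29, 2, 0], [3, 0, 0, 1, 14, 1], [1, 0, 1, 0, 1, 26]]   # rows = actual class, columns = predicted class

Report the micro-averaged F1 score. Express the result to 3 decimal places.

Micro-averaging pools counts across classes: ΣTP=118, ΣFP=64, ΣFN=64.
Micro-F1 score = 2·TP/(2·TP+FP+FN) on pooled counts = 0.648 (equals overall accuracy in single-label multiclass).

0.648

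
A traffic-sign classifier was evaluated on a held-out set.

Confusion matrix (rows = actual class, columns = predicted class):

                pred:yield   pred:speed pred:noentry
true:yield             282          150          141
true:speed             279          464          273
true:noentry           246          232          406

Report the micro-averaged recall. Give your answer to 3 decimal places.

Micro-averaging pools counts across classes: ΣTP=1152, ΣFP=1321, ΣFN=1321.
Micro-recall = TP/(TP+FN) on pooled counts = 0.466 (equals overall accuracy in single-label multiclass).

0.466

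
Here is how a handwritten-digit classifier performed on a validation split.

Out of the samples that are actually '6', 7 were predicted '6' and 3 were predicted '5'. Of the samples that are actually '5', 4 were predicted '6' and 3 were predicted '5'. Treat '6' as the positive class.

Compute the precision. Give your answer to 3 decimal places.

Precision = TP/(TP+FP) = 7/(7+4) = 7/11 = 0.636

0.636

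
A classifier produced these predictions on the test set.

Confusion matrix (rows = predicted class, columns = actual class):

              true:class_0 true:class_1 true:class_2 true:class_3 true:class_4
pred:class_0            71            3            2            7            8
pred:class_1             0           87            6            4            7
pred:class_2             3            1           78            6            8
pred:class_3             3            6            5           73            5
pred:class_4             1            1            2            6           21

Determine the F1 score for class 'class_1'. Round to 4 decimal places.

0.8614

Take TP from the diagonal, FP from the rest of the 'class_1' prediction marginal, FN from the rest of the 'class_1' actual marginal.
F1 score = 2·TP/(2·TP+FP+FN).
class_1: TP=87, FP=0+6+4+7=17, FN=3+1+6+1=11 → 174/202 = 0.86139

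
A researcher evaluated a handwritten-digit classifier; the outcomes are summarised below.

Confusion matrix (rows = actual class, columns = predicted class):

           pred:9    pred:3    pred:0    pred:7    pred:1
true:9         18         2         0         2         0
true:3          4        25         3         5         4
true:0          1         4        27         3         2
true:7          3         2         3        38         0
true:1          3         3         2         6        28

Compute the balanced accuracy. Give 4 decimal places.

Balanced accuracy = mean of per-class recall.
  9: recall = 18/22 = 0.81818
  3: recall = 25/41 = 0.60976
  0: recall = 27/37 = 0.72973
  7: recall = 38/46 = 0.82609
  1: recall = 28/42 = 0.66667
Mean = (0.81818 + 0.60976 + 0.72973 + 0.82609 + 0.66667) / 5 = 0.7301

0.7301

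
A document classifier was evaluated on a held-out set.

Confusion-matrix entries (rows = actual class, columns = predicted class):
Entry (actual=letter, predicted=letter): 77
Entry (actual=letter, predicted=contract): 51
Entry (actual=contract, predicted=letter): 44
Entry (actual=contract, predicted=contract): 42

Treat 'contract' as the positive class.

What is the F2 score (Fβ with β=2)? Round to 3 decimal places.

Fβ = (1+β²)·TP / ((1+β²)·TP + β²·FN + FP), with β²=4
= 5·42 / (5·42 + 4·44 + 51) = 0.481

0.481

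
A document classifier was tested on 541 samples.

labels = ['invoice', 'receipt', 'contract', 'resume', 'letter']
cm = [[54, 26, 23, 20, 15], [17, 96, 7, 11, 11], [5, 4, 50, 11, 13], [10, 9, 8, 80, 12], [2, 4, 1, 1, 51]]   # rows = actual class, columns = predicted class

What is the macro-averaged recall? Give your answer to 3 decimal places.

Per-class recall (TP/(TP+FN)):
  invoice: TP=54, FN=26+23+20+15=84 → 54/138 = 0.3913
  receipt: TP=96, FN=17+7+11+11=46 → 96/142 = 0.6761
  contract: TP=50, FN=5+4+11+13=33 → 50/83 = 0.6024
  resume: TP=80, FN=10+9+8+12=39 → 80/119 = 0.6723
  letter: TP=51, FN=2+4+1+1=8 → 51/59 = 0.8644
Macro-recall = mean = (0.3913 + 0.6761 + 0.6024 + 0.6723 + 0.8644) / 5 = 0.641

0.641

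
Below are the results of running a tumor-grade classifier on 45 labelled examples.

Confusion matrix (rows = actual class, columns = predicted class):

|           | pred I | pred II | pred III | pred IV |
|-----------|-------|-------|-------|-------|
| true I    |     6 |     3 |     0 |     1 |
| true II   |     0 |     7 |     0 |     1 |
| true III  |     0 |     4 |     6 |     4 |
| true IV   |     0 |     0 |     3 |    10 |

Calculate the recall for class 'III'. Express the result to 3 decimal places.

0.429

Take TP from the diagonal, FP from the rest of the 'III' prediction marginal, FN from the rest of the 'III' actual marginal.
recall = TP/(TP+FN).
III: TP=6, FN=0+4+4=8 → 6/14 = 0.4286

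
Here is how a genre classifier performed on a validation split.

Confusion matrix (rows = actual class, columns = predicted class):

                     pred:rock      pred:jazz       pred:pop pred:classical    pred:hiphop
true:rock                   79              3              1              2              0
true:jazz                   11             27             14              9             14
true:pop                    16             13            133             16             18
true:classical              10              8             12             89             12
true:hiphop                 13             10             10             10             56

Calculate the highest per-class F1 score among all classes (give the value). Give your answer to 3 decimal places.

0.738

Per-class F1 score (2·TP/(2·TP+FP+FN)):
  rock: TP=79, FP=11+16+10+13=50, FN=3+1+2+0=6 → 158/214 = 0.7383
  jazz: TP=27, FP=3+13+8+10=34, FN=11+14+9+14=48 → 54/136 = 0.3971
  pop: TP=133, FP=1+14+12+10=37, FN=16+13+16+18=63 → 266/366 = 0.7268
  classical: TP=89, FP=2+9+16+10=37, FN=10+8+12+12=42 → 178/257 = 0.6926
  hiphop: TP=56, FP=0+14+18+12=44, FN=13+10+10+10=43 → 112/199 = 0.5628
Highest is class 'rock' with F1 score = 0.738.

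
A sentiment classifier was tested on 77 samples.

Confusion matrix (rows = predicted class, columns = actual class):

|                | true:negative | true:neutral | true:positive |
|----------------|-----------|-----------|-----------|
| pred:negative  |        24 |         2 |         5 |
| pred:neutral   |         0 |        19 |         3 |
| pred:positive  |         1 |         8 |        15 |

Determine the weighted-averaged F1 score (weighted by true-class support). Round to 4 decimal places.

0.7496

Per-class F1 score (2·TP/(2·TP+FP+FN)):
  negative: TP=24, FP=2+5=7, FN=0+1=1 → 48/56 = 0.85714
  neutral: TP=19, FP=0+3=3, FN=2+8=10 → 38/51 = 0.74510
  positive: TP=15, FP=1+8=9, FN=5+3=8 → 30/47 = 0.63830
Weighted-F1 score = Σ (supportᵢ/N)·F1 scoreᵢ with N=77: (25/77)·0.85714 + (29/77)·0.74510 + (23/77)·0.63830 = 0.7496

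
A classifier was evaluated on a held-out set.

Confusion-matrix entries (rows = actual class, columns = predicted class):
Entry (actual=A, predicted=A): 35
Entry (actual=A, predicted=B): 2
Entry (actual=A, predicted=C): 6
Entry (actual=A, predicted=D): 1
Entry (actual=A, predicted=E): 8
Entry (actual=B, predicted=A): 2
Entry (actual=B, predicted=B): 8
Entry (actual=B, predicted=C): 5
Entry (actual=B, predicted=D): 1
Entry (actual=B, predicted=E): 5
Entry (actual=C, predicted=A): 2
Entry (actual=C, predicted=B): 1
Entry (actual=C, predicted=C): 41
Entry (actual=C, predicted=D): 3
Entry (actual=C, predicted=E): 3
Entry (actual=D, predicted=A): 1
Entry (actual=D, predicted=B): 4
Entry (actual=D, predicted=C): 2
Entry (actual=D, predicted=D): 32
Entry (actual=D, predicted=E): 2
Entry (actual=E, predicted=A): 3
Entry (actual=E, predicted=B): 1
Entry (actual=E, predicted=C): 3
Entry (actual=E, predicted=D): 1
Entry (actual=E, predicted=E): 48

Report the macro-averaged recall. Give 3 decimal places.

Per-class recall (TP/(TP+FN)):
  A: TP=35, FN=2+6+1+8=17 → 35/52 = 0.6731
  B: TP=8, FN=2+5+1+5=13 → 8/21 = 0.3810
  C: TP=41, FN=2+1+3+3=9 → 41/50 = 0.8200
  D: TP=32, FN=1+4+2+2=9 → 32/41 = 0.7805
  E: TP=48, FN=3+1+3+1=8 → 48/56 = 0.8571
Macro-recall = mean = (0.6731 + 0.3810 + 0.8200 + 0.7805 + 0.8571) / 5 = 0.702

0.702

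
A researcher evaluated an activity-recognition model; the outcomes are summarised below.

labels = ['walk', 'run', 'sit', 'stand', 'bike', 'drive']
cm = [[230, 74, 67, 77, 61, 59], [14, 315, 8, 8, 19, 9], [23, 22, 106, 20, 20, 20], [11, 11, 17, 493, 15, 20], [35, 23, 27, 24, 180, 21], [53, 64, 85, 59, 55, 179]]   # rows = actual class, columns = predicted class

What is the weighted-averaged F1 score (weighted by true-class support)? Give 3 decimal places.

0.582

Per-class F1 score (2·TP/(2·TP+FP+FN)):
  walk: TP=230, FP=14+23+11+35+53=136, FN=74+67+77+61+59=338 → 460/934 = 0.4925
  run: TP=315, FP=74+22+11+23+64=194, FN=14+8+8+19+9=58 → 630/882 = 0.7143
  sit: TP=106, FP=67+8+17+27+85=204, FN=23+22+20+20+20=105 → 212/521 = 0.4069
  stand: TP=493, FP=77+8+20+24+59=188, FN=11+11+17+15+20=74 → 986/1248 = 0.7901
  bike: TP=180, FP=61+19+20+15+55=170, FN=35+23+27+24+21=130 → 360/660 = 0.5455
  drive: TP=179, FP=59+9+20+20+21=129, FN=53+64+85+59+55=316 → 358/803 = 0.4458
Weighted-F1 score = Σ (supportᵢ/N)·F1 scoreᵢ with N=2524: (568/2524)·0.4925 + (373/2524)·0.7143 + (211/2524)·0.4069 + (567/2524)·0.7901 + (310/2524)·0.5455 + (495/2524)·0.4458 = 0.582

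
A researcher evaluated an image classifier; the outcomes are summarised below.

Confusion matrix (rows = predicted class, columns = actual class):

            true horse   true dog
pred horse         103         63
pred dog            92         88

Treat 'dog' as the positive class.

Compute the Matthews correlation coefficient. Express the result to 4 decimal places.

0.1102

MCC = (TP·TN − FP·FN) / √((TP+FP)(TP+FN)(TN+FP)(TN+FN))
Numerator = 88·103 − 92·63 = 3268
Denominator = √(180·151·195·166) = √879816600 = 29661.7026
MCC = 3268 / 29661.7026 = 0.1102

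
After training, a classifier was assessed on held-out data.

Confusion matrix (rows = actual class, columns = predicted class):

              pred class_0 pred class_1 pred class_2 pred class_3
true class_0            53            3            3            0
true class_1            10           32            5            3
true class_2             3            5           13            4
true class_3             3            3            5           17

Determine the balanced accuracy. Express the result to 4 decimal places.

0.6664

Balanced accuracy = mean of per-class recall.
  class_0: recall = 53/59 = 0.89831
  class_1: recall = 32/50 = 0.64000
  class_2: recall = 13/25 = 0.52000
  class_3: recall = 17/28 = 0.60714
Mean = (0.89831 + 0.64000 + 0.52000 + 0.60714) / 4 = 0.6664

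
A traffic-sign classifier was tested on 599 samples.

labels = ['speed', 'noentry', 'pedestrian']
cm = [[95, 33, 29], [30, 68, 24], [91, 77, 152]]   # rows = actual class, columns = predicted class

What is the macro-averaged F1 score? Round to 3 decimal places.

0.514

Per-class F1 score (2·TP/(2·TP+FP+FN)):
  speed: TP=95, FP=30+91=121, FN=33+29=62 → 190/373 = 0.5094
  noentry: TP=68, FP=33+77=110, FN=30+24=54 → 136/300 = 0.4533
  pedestrian: TP=152, FP=29+24=53, FN=91+77=168 → 304/525 = 0.5790
Macro-F1 score = mean = (0.5094 + 0.4533 + 0.5790) / 3 = 0.514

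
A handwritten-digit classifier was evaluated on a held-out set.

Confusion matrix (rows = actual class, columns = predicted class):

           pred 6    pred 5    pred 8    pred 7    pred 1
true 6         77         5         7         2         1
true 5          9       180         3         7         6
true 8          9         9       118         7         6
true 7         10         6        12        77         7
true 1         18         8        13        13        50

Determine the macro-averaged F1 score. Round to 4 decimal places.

0.7314

Per-class F1 score (2·TP/(2·TP+FP+FN)):
  6: TP=77, FP=9+9+10+18=46, FN=5+7+2+1=15 → 154/215 = 0.71628
  5: TP=180, FP=5+9+6+8=28, FN=9+3+7+6=25 → 360/413 = 0.87167
  8: TP=118, FP=7+3+12+13=35, FN=9+9+7+6=31 → 236/302 = 0.78146
  7: TP=77, FP=2+7+7+13=29, FN=10+6+12+7=35 → 154/218 = 0.70642
  1: TP=50, FP=1+6+6+7=20, FN=18+8+13+13=52 → 100/172 = 0.58140
Macro-F1 score = mean = (0.71628 + 0.87167 + 0.78146 + 0.70642 + 0.58140) / 5 = 0.7314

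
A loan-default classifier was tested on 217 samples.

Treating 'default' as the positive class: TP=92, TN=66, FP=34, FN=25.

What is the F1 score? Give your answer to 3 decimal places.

0.757

Precision = TP/(TP+FP) = 92/126 = 0.7302
Recall = TP/(TP+FN) = 92/117 = 0.7863
F1 = 2·TP/(2·TP+FP+FN) = 184/243 = 0.757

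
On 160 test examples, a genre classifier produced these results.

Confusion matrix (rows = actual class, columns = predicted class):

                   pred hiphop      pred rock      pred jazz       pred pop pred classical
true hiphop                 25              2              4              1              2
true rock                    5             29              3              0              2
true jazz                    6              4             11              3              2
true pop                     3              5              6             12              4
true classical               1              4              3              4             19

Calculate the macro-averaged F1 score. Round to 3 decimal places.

0.581

Per-class F1 score (2·TP/(2·TP+FP+FN)):
  hiphop: TP=25, FP=5+6+3+1=15, FN=2+4+1+2=9 → 50/74 = 0.6757
  rock: TP=29, FP=2+4+5+4=15, FN=5+3+0+2=10 → 58/83 = 0.6988
  jazz: TP=11, FP=4+3+6+3=16, FN=6+4+3+2=15 → 22/53 = 0.4151
  pop: TP=12, FP=1+0+3+4=8, FN=3+5+6+4=18 → 24/50 = 0.4800
  classical: TP=19, FP=2+2+2+4=10, FN=1+4+3+4=12 → 38/60 = 0.6333
Macro-F1 score = mean = (0.6757 + 0.6988 + 0.4151 + 0.4800 + 0.6333) / 5 = 0.581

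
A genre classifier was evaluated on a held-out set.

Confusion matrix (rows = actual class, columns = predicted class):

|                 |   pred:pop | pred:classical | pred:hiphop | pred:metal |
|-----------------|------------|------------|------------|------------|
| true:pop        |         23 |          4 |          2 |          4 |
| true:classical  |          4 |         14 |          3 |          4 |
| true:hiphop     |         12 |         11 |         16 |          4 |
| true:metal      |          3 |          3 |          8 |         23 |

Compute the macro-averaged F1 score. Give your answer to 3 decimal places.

Per-class F1 score (2·TP/(2·TP+FP+FN)):
  pop: TP=23, FP=4+12+3=19, FN=4+2+4=10 → 46/75 = 0.6133
  classical: TP=14, FP=4+11+3=18, FN=4+3+4=11 → 28/57 = 0.4912
  hiphop: TP=16, FP=2+3+8=13, FN=12+11+4=27 → 32/72 = 0.4444
  metal: TP=23, FP=4+4+4=12, FN=3+3+8=14 → 46/72 = 0.6389
Macro-F1 score = mean = (0.6133 + 0.4912 + 0.4444 + 0.6389) / 4 = 0.547

0.547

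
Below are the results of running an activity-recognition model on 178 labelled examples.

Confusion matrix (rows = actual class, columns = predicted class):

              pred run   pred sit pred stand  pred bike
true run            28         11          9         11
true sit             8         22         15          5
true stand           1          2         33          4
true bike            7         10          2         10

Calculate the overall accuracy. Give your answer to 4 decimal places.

0.5225

Accuracy = trace / total = (28+22+33+10=93) / 178 = 93/178 = 0.5225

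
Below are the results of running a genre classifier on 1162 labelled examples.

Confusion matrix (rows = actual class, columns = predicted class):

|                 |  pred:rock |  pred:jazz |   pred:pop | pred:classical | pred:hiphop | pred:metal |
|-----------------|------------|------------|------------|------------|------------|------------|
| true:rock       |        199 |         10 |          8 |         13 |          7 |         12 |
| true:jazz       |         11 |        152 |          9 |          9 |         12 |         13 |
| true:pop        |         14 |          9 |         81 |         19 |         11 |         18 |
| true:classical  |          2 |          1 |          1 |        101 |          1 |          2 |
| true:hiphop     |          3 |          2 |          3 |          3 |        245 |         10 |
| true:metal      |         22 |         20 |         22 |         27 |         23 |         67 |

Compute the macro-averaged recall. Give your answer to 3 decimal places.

Per-class recall (TP/(TP+FN)):
  rock: TP=199, FN=10+8+13+7+12=50 → 199/249 = 0.7992
  jazz: TP=152, FN=11+9+9+12+13=54 → 152/206 = 0.7379
  pop: TP=81, FN=14+9+19+11+18=71 → 81/152 = 0.5329
  classical: TP=101, FN=2+1+1+1+2=7 → 101/108 = 0.9352
  hiphop: TP=245, FN=3+2+3+3+10=21 → 245/266 = 0.9211
  metal: TP=67, FN=22+20+22+27+23=114 → 67/181 = 0.3702
Macro-recall = mean = (0.7992 + 0.7379 + 0.5329 + 0.9352 + 0.9211 + 0.3702) / 6 = 0.716

0.716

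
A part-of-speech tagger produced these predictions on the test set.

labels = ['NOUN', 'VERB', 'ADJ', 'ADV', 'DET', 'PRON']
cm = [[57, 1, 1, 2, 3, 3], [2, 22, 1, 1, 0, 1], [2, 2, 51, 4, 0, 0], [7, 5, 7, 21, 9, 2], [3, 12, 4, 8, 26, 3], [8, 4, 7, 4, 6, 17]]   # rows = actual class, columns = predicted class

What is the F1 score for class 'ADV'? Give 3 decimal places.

Take TP from the diagonal, FP from the rest of the 'ADV' prediction marginal, FN from the rest of the 'ADV' actual marginal.
F1 score = 2·TP/(2·TP+FP+FN).
ADV: TP=21, FP=2+1+4+8+4=19, FN=7+5+7+9+2=30 → 42/91 = 0.4615

0.462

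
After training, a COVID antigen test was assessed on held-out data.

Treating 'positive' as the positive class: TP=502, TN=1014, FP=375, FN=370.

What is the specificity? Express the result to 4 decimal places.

0.7300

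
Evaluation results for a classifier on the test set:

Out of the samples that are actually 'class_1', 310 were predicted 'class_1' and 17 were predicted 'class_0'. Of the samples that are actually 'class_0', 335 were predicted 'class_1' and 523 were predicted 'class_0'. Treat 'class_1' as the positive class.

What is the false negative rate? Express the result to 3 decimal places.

FNR = FN/(FN+TP) = 17/(17+310) = 0.052

0.052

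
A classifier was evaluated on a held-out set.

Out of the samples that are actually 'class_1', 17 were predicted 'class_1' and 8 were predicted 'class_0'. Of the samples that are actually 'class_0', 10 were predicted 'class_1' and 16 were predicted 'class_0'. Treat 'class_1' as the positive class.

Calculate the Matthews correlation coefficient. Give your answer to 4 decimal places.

MCC = (TP·TN − FP·FN) / √((TP+FP)(TP+FN)(TN+FP)(TN+FN))
Numerator = 17·16 − 10·8 = 192
Denominator = √(27·25·26·24) = √421200 = 648.9992
MCC = 192 / 648.9992 = 0.2958

0.2958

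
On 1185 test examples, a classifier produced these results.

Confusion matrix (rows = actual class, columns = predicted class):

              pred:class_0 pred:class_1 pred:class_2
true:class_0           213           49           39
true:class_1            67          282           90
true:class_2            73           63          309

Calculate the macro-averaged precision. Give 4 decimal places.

0.6749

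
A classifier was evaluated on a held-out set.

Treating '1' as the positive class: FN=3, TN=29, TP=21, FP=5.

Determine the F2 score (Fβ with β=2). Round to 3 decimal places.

Fβ = (1+β²)·TP / ((1+β²)·TP + β²·FN + FP), with β²=4
= 5·21 / (5·21 + 4·3 + 5) = 0.861

0.861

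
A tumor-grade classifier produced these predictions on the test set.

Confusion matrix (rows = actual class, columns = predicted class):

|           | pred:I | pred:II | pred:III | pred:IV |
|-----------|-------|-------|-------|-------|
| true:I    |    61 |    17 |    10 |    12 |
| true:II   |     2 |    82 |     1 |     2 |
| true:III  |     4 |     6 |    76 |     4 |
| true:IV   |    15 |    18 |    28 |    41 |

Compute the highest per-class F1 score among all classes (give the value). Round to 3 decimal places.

Per-class F1 score (2·TP/(2·TP+FP+FN)):
  I: TP=61, FP=2+4+15=21, FN=17+10+12=39 → 122/182 = 0.6703
  II: TP=82, FP=17+6+18=41, FN=2+1+2=5 → 164/210 = 0.7810
  III: TP=76, FP=10+1+28=39, FN=4+6+4=14 → 152/205 = 0.7415
  IV: TP=41, FP=12+2+4=18, FN=15+18+28=61 → 82/161 = 0.5093
Highest is class 'II' with F1 score = 0.781.

0.781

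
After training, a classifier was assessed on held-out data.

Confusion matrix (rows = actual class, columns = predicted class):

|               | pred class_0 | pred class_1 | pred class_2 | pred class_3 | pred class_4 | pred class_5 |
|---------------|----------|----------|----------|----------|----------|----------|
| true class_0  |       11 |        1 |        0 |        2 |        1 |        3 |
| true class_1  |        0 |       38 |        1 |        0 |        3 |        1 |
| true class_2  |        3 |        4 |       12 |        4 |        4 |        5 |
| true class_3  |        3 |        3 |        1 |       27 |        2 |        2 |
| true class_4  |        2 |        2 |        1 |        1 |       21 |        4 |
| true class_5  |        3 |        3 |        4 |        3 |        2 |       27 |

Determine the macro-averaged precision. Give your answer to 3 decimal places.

0.648

Per-class precision (TP/(TP+FP)):
  class_0: TP=11, FP=0+3+3+2+3=11 → 11/22 = 0.5000
  class_1: TP=38, FP=1+4+3+2+3=13 → 38/51 = 0.7451
  class_2: TP=12, FP=0+1+1+1+4=7 → 12/19 = 0.6316
  class_3: TP=27, FP=2+0+4+1+3=10 → 27/37 = 0.7297
  class_4: TP=21, FP=1+3+4+2+2=12 → 21/33 = 0.6364
  class_5: TP=27, FP=3+1+5+2+4=15 → 27/42 = 0.6429
Macro-precision = mean = (0.5000 + 0.7451 + 0.6316 + 0.7297 + 0.6364 + 0.6429) / 6 = 0.648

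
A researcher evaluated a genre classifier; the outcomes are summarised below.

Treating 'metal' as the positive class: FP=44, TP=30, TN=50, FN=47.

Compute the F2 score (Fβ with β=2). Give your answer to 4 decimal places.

0.3927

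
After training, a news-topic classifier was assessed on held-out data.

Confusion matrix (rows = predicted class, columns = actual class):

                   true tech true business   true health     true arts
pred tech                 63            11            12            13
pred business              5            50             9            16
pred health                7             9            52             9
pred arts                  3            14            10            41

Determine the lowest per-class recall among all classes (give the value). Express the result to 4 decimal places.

0.5190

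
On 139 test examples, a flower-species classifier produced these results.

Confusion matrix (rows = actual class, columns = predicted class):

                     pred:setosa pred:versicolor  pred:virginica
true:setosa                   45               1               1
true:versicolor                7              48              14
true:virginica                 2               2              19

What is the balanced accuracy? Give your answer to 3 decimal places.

0.826

Balanced accuracy = mean of per-class recall.
  setosa: recall = 45/47 = 0.9574
  versicolor: recall = 48/69 = 0.6957
  virginica: recall = 19/23 = 0.8261
Mean = (0.9574 + 0.6957 + 0.8261) / 3 = 0.826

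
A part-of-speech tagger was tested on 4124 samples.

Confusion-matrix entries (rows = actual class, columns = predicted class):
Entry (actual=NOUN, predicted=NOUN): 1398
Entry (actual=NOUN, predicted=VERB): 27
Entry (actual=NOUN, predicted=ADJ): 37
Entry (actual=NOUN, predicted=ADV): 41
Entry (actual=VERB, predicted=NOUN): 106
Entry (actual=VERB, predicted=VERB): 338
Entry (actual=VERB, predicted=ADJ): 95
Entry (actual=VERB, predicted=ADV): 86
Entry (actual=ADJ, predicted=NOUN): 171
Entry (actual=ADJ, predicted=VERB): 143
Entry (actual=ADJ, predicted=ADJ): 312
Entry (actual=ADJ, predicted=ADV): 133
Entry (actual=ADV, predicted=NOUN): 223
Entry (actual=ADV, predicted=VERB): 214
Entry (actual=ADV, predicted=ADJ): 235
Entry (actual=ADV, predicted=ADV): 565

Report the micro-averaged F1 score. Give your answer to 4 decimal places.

Micro-averaging pools counts across classes: ΣTP=2613, ΣFP=1511, ΣFN=1511.
Micro-F1 score = 2·TP/(2·TP+FP+FN) on pooled counts = 0.6336 (equals overall accuracy in single-label multiclass).

0.6336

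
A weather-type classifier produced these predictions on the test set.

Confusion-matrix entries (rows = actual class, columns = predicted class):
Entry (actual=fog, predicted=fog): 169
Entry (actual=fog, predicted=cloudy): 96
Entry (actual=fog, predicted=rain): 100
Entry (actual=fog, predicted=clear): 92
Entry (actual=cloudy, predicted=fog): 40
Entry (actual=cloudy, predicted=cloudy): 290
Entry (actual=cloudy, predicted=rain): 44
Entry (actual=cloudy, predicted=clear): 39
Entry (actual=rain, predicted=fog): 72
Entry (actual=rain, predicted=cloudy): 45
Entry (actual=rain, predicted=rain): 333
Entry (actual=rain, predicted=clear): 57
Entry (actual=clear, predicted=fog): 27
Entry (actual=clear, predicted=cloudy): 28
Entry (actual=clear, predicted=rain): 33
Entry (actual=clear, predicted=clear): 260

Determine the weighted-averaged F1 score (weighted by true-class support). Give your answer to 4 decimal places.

0.6006

Per-class F1 score (2·TP/(2·TP+FP+FN)):
  fog: TP=169, FP=40+72+27=139, FN=96+100+92=288 → 338/765 = 0.44183
  cloudy: TP=290, FP=96+45+28=169, FN=40+44+39=123 → 580/872 = 0.66514
  rain: TP=333, FP=100+44+33=177, FN=72+45+57=174 → 666/1017 = 0.65487
  clear: TP=260, FP=92+39+57=188, FN=27+28+33=88 → 520/796 = 0.65327
Weighted-F1 score = Σ (supportᵢ/N)·F1 scoreᵢ with N=1725: (457/1725)·0.44183 + (413/1725)·0.66514 + (507/1725)·0.65487 + (348/1725)·0.65327 = 0.6006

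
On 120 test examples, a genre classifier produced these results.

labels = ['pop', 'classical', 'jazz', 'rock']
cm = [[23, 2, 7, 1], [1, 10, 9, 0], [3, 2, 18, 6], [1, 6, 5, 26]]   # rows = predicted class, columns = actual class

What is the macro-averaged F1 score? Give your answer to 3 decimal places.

Per-class F1 score (2·TP/(2·TP+FP+FN)):
  pop: TP=23, FP=2+7+1=10, FN=1+3+1=5 → 46/61 = 0.7541
  classical: TP=10, FP=1+9+0=10, FN=2+2+6=10 → 20/40 = 0.5000
  jazz: TP=18, FP=3+2+6=11, FN=7+9+5=21 → 36/68 = 0.5294
  rock: TP=26, FP=1+6+5=12, FN=1+0+6=7 → 52/71 = 0.7324
Macro-F1 score = mean = (0.7541 + 0.5000 + 0.5294 + 0.7324) / 4 = 0.629

0.629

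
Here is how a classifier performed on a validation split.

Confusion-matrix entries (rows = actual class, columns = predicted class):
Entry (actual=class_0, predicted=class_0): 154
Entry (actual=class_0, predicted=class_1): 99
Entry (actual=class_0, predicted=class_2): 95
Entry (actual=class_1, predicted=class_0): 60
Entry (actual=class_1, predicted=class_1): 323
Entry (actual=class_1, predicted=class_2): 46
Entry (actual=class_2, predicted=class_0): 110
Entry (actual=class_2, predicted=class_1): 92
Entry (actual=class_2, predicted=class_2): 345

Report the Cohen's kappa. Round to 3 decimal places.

0.424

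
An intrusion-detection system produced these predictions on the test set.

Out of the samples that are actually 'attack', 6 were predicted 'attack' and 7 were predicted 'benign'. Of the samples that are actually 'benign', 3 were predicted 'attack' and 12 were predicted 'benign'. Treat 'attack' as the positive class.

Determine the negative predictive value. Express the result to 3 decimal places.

0.632

NPV = TN/(TN+FN) = 12/(12+7) = 0.632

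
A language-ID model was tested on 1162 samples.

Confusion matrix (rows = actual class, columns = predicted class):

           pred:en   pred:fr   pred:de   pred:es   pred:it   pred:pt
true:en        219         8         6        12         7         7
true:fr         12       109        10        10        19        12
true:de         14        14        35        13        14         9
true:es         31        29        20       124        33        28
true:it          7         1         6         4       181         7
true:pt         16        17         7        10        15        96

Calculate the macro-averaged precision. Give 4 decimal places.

0.6258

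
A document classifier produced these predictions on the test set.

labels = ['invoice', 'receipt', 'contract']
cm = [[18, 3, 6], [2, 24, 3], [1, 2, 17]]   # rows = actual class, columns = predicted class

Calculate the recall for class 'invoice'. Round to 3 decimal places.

recall = TP/(TP+FN).
invoice: TP=18, FN=3+6=9 → 18/27 = 0.6667

0.667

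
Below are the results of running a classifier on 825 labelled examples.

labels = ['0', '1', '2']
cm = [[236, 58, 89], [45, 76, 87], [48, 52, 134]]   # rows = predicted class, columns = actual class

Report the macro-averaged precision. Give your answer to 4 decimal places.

Per-class precision (TP/(TP+FP)):
  0: TP=236, FP=58+89=147 → 236/383 = 0.61619
  1: TP=76, FP=45+87=132 → 76/208 = 0.36538
  2: TP=134, FP=48+52=100 → 134/234 = 0.57265
Macro-precision = mean = (0.61619 + 0.36538 + 0.57265) / 3 = 0.5181

0.5181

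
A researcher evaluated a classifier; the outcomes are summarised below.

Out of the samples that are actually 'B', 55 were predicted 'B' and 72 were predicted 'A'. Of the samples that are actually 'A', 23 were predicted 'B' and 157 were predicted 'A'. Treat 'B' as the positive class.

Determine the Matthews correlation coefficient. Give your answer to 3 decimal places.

MCC = (TP·TN − FP·FN) / √((TP+FP)(TP+FN)(TN+FP)(TN+FN))
Numerator = 55·157 − 23·72 = 6979
Denominator = √(78·127·180·229) = √408325320 = 20207.0611
MCC = 6979 / 20207.0611 = 0.345

0.345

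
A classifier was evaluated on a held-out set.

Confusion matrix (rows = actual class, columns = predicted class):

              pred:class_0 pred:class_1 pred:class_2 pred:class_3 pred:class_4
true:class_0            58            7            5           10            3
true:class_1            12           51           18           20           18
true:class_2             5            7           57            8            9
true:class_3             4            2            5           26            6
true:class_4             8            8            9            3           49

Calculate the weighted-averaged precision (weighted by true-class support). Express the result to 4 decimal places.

0.6115

Per-class precision (TP/(TP+FP)):
  class_0: TP=58, FP=12+5+4+8=29 → 58/87 = 0.66667
  class_1: TP=51, FP=7+7+2+8=24 → 51/75 = 0.68000
  class_2: TP=57, FP=5+18+5+9=37 → 57/94 = 0.60638
  class_3: TP=26, FP=10+20+8+3=41 → 26/67 = 0.38806
  class_4: TP=49, FP=3+18+9+6=36 → 49/85 = 0.57647
Weighted-precision = Σ (supportᵢ/N)·precisionᵢ with N=408: (83/408)·0.66667 + (119/408)·0.68000 + (86/408)·0.60638 + (43/408)·0.38806 + (77/408)·0.57647 = 0.6115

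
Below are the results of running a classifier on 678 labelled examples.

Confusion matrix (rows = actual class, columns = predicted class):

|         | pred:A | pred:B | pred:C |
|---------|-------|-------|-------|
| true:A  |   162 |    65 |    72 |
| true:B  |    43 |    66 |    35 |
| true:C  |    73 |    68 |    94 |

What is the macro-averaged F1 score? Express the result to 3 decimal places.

Per-class F1 score (2·TP/(2·TP+FP+FN)):
  A: TP=162, FP=43+73=116, FN=65+72=137 → 324/577 = 0.5615
  B: TP=66, FP=65+68=133, FN=43+35=78 → 132/343 = 0.3848
  C: TP=94, FP=72+35=107, FN=73+68=141 → 188/436 = 0.4312
Macro-F1 score = mean = (0.5615 + 0.3848 + 0.4312) / 3 = 0.459

0.459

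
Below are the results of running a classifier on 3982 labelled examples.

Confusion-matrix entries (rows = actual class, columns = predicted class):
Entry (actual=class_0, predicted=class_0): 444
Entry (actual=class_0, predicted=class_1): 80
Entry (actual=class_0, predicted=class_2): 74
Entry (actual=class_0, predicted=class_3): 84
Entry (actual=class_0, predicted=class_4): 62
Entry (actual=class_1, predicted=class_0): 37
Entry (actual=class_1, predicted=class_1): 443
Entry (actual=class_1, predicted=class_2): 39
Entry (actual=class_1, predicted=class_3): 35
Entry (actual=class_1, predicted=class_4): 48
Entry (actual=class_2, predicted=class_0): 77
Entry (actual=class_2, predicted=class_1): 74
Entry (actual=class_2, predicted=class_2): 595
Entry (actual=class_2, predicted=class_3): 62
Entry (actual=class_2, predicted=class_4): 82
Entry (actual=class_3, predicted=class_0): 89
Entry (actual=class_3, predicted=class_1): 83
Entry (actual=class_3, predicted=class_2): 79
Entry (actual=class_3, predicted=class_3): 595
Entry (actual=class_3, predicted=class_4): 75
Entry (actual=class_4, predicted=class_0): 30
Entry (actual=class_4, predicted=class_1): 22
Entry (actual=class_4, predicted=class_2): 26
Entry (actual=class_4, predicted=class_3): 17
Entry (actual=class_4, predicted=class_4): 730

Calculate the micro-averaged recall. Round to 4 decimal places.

Micro-averaging pools counts across classes: ΣTP=2807, ΣFP=1175, ΣFN=1175.
Micro-recall = TP/(TP+FN) on pooled counts = 0.7049 (equals overall accuracy in single-label multiclass).

0.7049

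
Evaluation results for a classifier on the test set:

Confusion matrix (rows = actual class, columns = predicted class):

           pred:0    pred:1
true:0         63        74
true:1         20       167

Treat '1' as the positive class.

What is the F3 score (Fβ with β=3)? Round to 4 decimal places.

0.8680

Fβ = (1+β²)·TP / ((1+β²)·TP + β²·FN + FP), with β²=9
= 10·167 / (10·167 + 9·20 + 74) = 0.8680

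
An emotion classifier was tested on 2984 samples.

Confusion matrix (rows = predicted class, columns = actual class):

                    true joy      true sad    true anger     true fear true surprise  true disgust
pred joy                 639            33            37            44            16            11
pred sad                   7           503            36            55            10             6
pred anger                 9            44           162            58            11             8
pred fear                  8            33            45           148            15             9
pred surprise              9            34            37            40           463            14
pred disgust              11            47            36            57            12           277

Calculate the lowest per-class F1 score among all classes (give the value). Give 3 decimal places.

0.448

Per-class F1 score (2·TP/(2·TP+FP+FN)):
  joy: TP=639, FP=33+37+44+16+11=141, FN=7+9+8+9+11=44 → 1278/1463 = 0.8735
  sad: TP=503, FP=7+36+55+10+6=114, FN=33+44+33+34+47=191 → 1006/1311 = 0.7674
  anger: TP=162, FP=9+44+58+11+8=130, FN=37+36+45+37+36=191 → 324/645 = 0.5023
  fear: TP=148, FP=8+33+45+15+9=110, FN=44+55+58+40+57=254 → 296/660 = 0.4485
  surprise: TP=463, FP=9+34+37+40+14=134, FN=16+10+11+15+12=64 → 926/1124 = 0.8238
  disgust: TP=277, FP=11+47+36+57+12=163, FN=11+6+8+9+14=48 → 554/765 = 0.7242
Lowest is class 'fear' with F1 score = 0.448.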